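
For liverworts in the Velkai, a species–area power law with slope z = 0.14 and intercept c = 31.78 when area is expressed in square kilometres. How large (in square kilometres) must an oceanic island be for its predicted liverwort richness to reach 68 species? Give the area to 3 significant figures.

68 = 31.78 × A^0.14  ⇒  A^0.14 = 68/31.78 = 2.14
ln A = ln(2.14) / 0.14 = 0.7607 / 0.14 = 5.4334
A = e^5.4334 ≈ 228.9 square kilometres

229 square kilometres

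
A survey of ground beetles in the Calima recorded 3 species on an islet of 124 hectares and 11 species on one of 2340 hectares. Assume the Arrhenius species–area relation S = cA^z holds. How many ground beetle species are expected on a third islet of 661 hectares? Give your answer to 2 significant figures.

z = ln(11/3) / ln(2340/124) = 1.2993 / 2.9376 = 0.4423
c = 3 / 124^0.4423 = 3 / 8.431 = 0.3558
S₃ = 0.3558 × 661^0.4423 = 0.3558 × 17.67 ≈ 6.289

6.3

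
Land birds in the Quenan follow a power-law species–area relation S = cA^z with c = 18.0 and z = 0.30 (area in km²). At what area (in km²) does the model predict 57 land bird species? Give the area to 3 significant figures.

46.6 km²

57 = 18 × A^0.3  ⇒  A^0.3 = 57/18 = 3.167
ln A = ln(3.167) / 0.3 = 1.1527 / 0.3 = 3.8423
A = e^3.8423 ≈ 46.63 km²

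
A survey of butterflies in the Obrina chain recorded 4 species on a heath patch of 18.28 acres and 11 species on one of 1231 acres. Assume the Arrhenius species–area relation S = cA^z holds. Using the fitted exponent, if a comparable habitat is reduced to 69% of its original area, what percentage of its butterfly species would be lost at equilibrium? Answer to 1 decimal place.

8.5%

z = ln(11/4) / ln(1231/18.28) = 1.0116 / 4.2098 = 0.2403
S_new/S_old = (A_new/A_old)^z = 0.69^0.2403 = exp(0.2403 × -0.3711) = 0.9147
Fraction lost = 1 − 0.9147 = 0.08531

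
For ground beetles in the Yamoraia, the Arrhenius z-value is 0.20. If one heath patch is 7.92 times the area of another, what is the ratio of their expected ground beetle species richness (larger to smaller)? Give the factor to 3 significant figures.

S₂/S₁ = (A₂/A₁)^z = 7.92^0.2
ln(S₂/S₁) = 0.2 × ln 7.92 = 0.2 × 2.0694 = 0.4139
S₂/S₁ = e^0.4139 ≈ 1.513

1.51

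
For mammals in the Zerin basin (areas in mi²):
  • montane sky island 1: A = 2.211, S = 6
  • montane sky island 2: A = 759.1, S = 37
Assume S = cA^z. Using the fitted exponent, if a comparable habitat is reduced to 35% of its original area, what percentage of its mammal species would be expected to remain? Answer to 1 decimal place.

z = ln(37/6) / ln(759.1/2.211) = 1.8192 / 5.8387 = 0.3116
S_new/S_old = (A_new/A_old)^z = 0.35^0.3116 = exp(0.3116 × -1.0498) = 0.721

72.1%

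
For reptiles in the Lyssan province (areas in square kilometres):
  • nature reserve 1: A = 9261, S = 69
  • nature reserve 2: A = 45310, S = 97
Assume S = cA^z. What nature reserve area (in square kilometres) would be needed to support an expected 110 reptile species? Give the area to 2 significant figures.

81000 square kilometres

z = ln(97/69) / ln(45310/9261) = 0.3406 / 1.5877 = 0.2145
c = 69 / 9261^0.2145 = 69 / 7.095 = 9.725
A = (110/9.725)^(1/0.2145) ⇒ ln A = ln(11.31)/0.2145 = 11.3076
A = e^11.3076 ≈ 81434 square kilometres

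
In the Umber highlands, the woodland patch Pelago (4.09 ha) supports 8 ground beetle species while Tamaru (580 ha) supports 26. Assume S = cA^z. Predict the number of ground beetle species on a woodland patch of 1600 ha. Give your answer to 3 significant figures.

33.1

z = ln(26/8) / ln(580/4.09) = 1.1787 / 4.9545 = 0.2379
c = 8 / 4.09^0.2379 = 8 / 1.398 = 5.722
S₃ = 5.722 × 1600^0.2379 = 5.722 × 5.784 ≈ 33.1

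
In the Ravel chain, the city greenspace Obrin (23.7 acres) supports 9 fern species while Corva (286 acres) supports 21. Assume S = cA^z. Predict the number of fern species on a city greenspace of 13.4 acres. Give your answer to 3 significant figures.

z = ln(21/9) / ln(286/23.7) = 0.8473 / 2.4905 = 0.3402
c = 9 / 23.7^0.3402 = 9 / 2.936 = 3.066
S₃ = 3.066 × 13.4^0.3402 = 3.066 × 2.418 ≈ 7.413

7.41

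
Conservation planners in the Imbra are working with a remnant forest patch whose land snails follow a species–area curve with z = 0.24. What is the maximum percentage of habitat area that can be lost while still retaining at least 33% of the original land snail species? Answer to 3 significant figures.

Need (A_new/A_old)^0.24 = 0.33, so A_new/A_old = 0.33^(1/0.24) = 0.33^4.167
ln(A_new/A_old) = ln 0.33 / 0.24 = -1.1087 / 0.24 = -4.6194
A_new/A_old = e^-4.6194 ≈ 0.009858
Fraction that can be lost = 1 − 0.009858 = 0.9901

99.0%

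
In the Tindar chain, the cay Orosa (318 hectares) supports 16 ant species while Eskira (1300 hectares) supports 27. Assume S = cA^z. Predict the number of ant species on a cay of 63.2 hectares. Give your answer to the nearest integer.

z = ln(27/16) / ln(1300/318) = 0.5232 / 1.4081 = 0.3716
c = 16 / 318^0.3716 = 16 / 8.51 = 1.88
S₃ = 1.88 × 63.2^0.3716 = 1.88 × 4.668 ≈ 8.777

9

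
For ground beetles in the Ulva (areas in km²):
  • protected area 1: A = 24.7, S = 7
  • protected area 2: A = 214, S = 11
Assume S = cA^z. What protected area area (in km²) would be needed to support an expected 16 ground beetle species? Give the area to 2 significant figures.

1300 km²

z = ln(11/7) / ln(214/24.7) = 0.4520 / 2.1592 = 0.2093
c = 7 / 24.7^0.2093 = 7 / 1.957 = 3.577
A = (16/3.577)^(1/0.2093) ⇒ ln A = ln(4.473)/0.2093 = 7.1559
A = e^7.1559 ≈ 1282 km²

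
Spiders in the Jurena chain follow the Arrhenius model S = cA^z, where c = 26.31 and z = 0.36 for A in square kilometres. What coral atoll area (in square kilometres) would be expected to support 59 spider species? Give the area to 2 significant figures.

59 = 26.31 × A^0.36  ⇒  A^0.36 = 59/26.31 = 2.242
ln A = ln(2.242) / 0.36 = 0.8076 / 0.36 = 2.2433
A = e^2.2433 ≈ 9.424 square kilometres

9.4 square kilometres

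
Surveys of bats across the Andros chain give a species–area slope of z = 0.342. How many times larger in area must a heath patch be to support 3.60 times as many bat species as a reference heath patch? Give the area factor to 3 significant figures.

42.3

(A₂/A₁)^0.342 = 3.6, so A₂/A₁ = 3.6^(1/0.342) = 3.6^2.924
ln(A₂/A₁) = ln 3.6 / 0.342 = 1.2809 / 0.342 = 3.7454
A₂/A₁ = e^3.7454 ≈ 42.33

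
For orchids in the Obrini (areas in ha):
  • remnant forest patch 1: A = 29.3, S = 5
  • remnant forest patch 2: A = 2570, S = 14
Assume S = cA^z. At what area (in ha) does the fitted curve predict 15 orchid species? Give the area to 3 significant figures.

z = ln(14/5) / ln(2570/29.3) = 1.0296 / 4.4741 = 0.2301
c = 5 / 29.3^0.2301 = 5 / 2.176 = 2.298
A = (15/2.298)^(1/0.2301) ⇒ ln A = ln(6.527)/0.2301 = 8.1515
A = e^8.1515 ≈ 3468 ha

3470 ha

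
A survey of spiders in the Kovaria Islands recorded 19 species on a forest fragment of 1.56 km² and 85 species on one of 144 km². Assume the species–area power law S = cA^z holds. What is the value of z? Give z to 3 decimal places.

0.331

Taking logs: ln S = ln c + z ln A, so z = (ln S₂ − ln S₁)/(ln A₂ − ln A₁).
z = ln(85/19) / ln(144/1.56) = ln(4.474) / ln(92.31) = 1.4982 / 4.5251 = 0.3311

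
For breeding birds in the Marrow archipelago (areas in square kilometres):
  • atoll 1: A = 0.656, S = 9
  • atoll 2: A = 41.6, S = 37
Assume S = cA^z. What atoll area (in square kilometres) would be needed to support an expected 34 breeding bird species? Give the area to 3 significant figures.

z = ln(37/9) / ln(41.6/0.656) = 1.4137 / 4.1497 = 0.3407
c = 9 / 0.656^0.3407 = 9 / 0.8662 = 10.39
A = (34/10.39)^(1/0.3407) ⇒ ln A = ln(3.272)/0.3407 = 3.4799
A = e^3.4799 ≈ 32.46 square kilometres

32.5 square kilometres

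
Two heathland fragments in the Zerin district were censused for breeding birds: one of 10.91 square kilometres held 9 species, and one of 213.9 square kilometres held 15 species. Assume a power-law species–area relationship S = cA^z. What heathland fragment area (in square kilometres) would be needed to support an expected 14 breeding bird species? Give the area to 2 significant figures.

140 square kilometres

z = ln(15/9) / ln(213.9/10.91) = 0.5108 / 2.9758 = 0.1717
c = 9 / 10.91^0.1717 = 9 / 1.507 = 5.972
A = (14/5.972)^(1/0.1717) ⇒ ln A = ln(2.344)/0.1717 = 4.9636
A = e^4.9636 ≈ 143.1 square kilometres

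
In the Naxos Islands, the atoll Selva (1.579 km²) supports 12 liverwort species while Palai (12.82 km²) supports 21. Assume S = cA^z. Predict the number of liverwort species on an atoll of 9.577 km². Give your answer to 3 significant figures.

19.4

z = ln(21/12) / ln(12.82/1.579) = 0.5596 / 2.0942 = 0.2672
c = 12 / 1.579^0.2672 = 12 / 1.13 = 10.62
S₃ = 10.62 × 9.577^0.2672 = 10.62 × 1.829 ≈ 19.43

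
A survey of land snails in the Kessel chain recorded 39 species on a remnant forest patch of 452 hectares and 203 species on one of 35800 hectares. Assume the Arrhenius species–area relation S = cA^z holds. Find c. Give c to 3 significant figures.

z = ln(S₂/S₁) / ln(A₂/A₁) = ln(203/39) / ln(35800/452) = 1.6496 / 4.3720 = 0.3773
c = S₁ / A₁^z = 39 / 452^0.3773 = 39 / 10.04 = 3.884

3.88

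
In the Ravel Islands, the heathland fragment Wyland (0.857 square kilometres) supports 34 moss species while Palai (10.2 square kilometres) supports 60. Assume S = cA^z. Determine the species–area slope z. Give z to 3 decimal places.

0.229

Taking logs: ln S = ln c + z ln A, so z = (ln S₂ − ln S₁)/(ln A₂ − ln A₁).
z = ln(60/34) / ln(10.2/0.857) = ln(1.765) / ln(11.9) = 0.5680 / 2.4767 = 0.2293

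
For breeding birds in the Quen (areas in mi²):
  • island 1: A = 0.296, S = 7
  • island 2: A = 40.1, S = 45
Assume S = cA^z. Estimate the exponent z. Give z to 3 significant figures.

0.379

Taking logs: ln S = ln c + z ln A, so z = (ln S₂ − ln S₁)/(ln A₂ − ln A₁).
z = ln(45/7) / ln(40.1/0.296) = ln(6.429) / ln(135.5) = 1.8608 / 4.9088 = 0.3791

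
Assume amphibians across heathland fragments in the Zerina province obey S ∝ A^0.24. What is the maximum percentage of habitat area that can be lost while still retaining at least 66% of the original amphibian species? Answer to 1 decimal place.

82.3%

Need (A_new/A_old)^0.24 = 0.66, so A_new/A_old = 0.66^(1/0.24) = 0.66^4.167
ln(A_new/A_old) = ln 0.66 / 0.24 = -0.4155 / 0.24 = -1.7313
A_new/A_old = e^-1.7313 ≈ 0.1771
Fraction that can be lost = 1 − 0.1771 = 0.8229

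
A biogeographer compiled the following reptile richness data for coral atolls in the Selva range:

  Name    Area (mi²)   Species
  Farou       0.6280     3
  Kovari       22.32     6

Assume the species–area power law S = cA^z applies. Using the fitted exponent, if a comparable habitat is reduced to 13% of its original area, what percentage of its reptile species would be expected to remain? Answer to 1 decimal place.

67.3%

z = ln(6/3) / ln(22.32/0.628) = 0.6931 / 3.5707 = 0.1941
S_new/S_old = (A_new/A_old)^z = 0.13^0.1941 = exp(0.1941 × -2.0402) = 0.673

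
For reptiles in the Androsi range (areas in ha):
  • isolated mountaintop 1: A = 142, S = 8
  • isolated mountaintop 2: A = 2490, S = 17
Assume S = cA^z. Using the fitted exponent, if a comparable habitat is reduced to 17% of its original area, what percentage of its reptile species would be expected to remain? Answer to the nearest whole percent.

63%

z = ln(17/8) / ln(2490/142) = 0.7538 / 2.8642 = 0.2632
S_new/S_old = (A_new/A_old)^z = 0.17^0.2632 = exp(0.2632 × -1.7720) = 0.6273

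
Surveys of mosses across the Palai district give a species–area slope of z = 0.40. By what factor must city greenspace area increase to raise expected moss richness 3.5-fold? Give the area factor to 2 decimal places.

22.92

(A₂/A₁)^0.4 = 3.5, so A₂/A₁ = 3.5^(1/0.4) = 3.5^2.5
ln(A₂/A₁) = ln 3.5 / 0.4 = 1.2528 / 0.4 = 3.1319
A₂/A₁ = e^3.1319 ≈ 22.92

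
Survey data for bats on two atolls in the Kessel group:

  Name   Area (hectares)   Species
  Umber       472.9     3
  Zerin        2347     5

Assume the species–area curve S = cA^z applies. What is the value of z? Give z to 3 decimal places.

0.319

Taking logs: ln S = ln c + z ln A, so z = (ln S₂ − ln S₁)/(ln A₂ − ln A₁).
z = ln(5/3) / ln(2347/472.9) = ln(1.667) / ln(4.963) = 0.5108 / 1.6020 = 0.3189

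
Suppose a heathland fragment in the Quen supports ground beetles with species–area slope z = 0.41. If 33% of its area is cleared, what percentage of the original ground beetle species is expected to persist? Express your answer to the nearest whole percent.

S_new/S_old = (A_new/A_old)^z = 0.67^0.41
= exp(0.41 × ln 0.67) = exp(0.41 × -0.4005) = exp(-0.1642) ≈ 0.8486

85%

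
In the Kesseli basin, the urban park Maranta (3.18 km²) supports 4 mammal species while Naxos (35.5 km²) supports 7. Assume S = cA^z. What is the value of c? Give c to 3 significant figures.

z = ln(S₂/S₁) / ln(A₂/A₁) = ln(7/4) / ln(35.5/3.18) = 0.5596 / 2.4127 = 0.2320
c = S₁ / A₁^z = 4 / 3.18^0.2320 = 4 / 1.308 = 3.059

3.06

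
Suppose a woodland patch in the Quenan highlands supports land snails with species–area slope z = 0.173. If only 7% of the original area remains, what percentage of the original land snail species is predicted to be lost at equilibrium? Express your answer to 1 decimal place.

S_new/S_old = (A_new/A_old)^z = 0.07^0.173
= exp(0.173 × ln 0.07) = exp(0.173 × -2.6593) = exp(-0.4601) ≈ 0.6313
Fraction lost = 1 − 0.6313 = 0.3687

36.9%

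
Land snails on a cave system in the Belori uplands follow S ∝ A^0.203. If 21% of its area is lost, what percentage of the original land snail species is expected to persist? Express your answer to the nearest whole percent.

S_new/S_old = (A_new/A_old)^z = 0.79^0.203
= exp(0.203 × ln 0.79) = exp(0.203 × -0.2357) = exp(-0.0479) ≈ 0.9533

95%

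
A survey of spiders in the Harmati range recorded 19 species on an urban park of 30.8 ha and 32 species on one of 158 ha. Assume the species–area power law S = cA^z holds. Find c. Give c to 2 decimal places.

z = ln(S₂/S₁) / ln(A₂/A₁) = ln(32/19) / ln(158/30.8) = 0.5213 / 1.6351 = 0.3188
c = S₁ / A₁^z = 19 / 30.8^0.3188 = 19 / 2.982 = 6.37

6.37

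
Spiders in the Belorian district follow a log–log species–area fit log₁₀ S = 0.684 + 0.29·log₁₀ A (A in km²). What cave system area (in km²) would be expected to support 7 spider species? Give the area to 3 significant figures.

3.59 km²

7 = 4.831 × A^0.29  ⇒  A^0.29 = 7/4.831 = 1.449
ln A = ln(1.449) / 0.29 = 0.3709 / 0.29 = 1.2791
A = e^1.2791 ≈ 3.593 km²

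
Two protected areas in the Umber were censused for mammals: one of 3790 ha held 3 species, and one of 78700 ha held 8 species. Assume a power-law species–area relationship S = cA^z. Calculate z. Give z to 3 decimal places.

0.323

Taking logs: ln S = ln c + z ln A, so z = (ln S₂ − ln S₁)/(ln A₂ − ln A₁).
z = ln(8/3) / ln(78700/3790) = ln(2.667) / ln(20.77) = 0.9808 / 3.0333 = 0.3234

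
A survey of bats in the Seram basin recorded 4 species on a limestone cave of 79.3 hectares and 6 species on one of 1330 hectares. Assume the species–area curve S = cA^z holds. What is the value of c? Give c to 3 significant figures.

2.13

z = ln(S₂/S₁) / ln(A₂/A₁) = ln(6/4) / ln(1330/79.3) = 0.4055 / 2.8197 = 0.1438
c = S₁ / A₁^z = 4 / 79.3^0.1438 = 4 / 1.875 = 2.133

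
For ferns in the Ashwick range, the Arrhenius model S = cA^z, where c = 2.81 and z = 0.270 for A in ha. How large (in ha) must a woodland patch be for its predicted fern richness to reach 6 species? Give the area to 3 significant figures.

16.6 ha

6 = 2.81 × A^0.27  ⇒  A^0.27 = 6/2.81 = 2.135
ln A = ln(2.135) / 0.27 = 0.7586 / 0.27 = 2.8095
A = e^2.8095 ≈ 16.6 ha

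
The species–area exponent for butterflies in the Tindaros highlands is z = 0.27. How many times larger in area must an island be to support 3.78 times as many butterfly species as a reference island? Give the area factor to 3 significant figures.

138

(A₂/A₁)^0.27 = 3.78, so A₂/A₁ = 3.78^(1/0.27) = 3.78^3.704
ln(A₂/A₁) = ln 3.78 / 0.27 = 1.3297 / 0.27 = 4.9249
A₂/A₁ = e^4.9249 ≈ 137.7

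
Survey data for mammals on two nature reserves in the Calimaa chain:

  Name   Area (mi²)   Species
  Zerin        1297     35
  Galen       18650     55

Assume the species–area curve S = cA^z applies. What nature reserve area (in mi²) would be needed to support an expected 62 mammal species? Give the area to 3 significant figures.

37800 mi²

z = ln(55/35) / ln(18650/1297) = 0.4520 / 2.6658 = 0.1696
c = 35 / 1297^0.1696 = 35 / 3.371 = 10.38
A = (62/10.38)^(1/0.1696) ⇒ ln A = ln(5.972)/0.1696 = 10.5402
A = e^10.5402 ≈ 37805 mi²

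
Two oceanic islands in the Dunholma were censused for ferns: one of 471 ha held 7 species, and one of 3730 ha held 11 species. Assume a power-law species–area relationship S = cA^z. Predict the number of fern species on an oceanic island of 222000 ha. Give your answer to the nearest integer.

z = ln(11/7) / ln(3730/471) = 0.4520 / 2.0693 = 0.2184
c = 7 / 471^0.2184 = 7 / 3.836 = 1.825
S₃ = 1.825 × 222000^0.2184 = 1.825 × 14.72 ≈ 26.85

27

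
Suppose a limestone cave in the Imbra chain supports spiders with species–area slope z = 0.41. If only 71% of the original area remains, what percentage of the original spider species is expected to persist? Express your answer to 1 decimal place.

86.9%

S_new/S_old = (A_new/A_old)^z = 0.71^0.41
= exp(0.41 × ln 0.71) = exp(0.41 × -0.3425) = exp(-0.1404) ≈ 0.869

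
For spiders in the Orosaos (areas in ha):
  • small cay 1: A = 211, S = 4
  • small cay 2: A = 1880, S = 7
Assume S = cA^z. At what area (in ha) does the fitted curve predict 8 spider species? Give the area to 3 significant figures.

z = ln(7/4) / ln(1880/211) = 0.5596 / 2.1872 = 0.2559
c = 4 / 211^0.2559 = 4 / 3.933 = 1.017
A = (8/1.017)^(1/0.2559) ⇒ ln A = ln(7.866)/0.2559 = 8.0609
A = e^8.0609 ≈ 3168 ha

3170 ha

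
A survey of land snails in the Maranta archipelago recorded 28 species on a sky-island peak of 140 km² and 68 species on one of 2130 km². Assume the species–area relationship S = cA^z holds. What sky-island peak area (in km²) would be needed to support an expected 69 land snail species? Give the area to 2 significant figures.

z = ln(68/28) / ln(2130/140) = 0.8873 / 2.7222 = 0.3259
c = 28 / 140^0.3259 = 28 / 5.006 = 5.593
A = (69/5.593)^(1/0.3259) ⇒ ln A = ln(12.34)/0.3259 = 7.7087
A = e^7.7087 ≈ 2228 km²

2200 km²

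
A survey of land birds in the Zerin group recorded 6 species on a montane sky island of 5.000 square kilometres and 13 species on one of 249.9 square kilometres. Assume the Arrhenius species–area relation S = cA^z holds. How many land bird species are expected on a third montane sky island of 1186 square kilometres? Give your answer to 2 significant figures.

z = ln(13/6) / ln(249.9/5) = 0.7732 / 3.9116 = 0.1977
c = 6 / 5^0.1977 = 6 / 1.375 = 4.365
S₃ = 4.365 × 1186^0.1977 = 4.365 × 4.052 ≈ 17.69

18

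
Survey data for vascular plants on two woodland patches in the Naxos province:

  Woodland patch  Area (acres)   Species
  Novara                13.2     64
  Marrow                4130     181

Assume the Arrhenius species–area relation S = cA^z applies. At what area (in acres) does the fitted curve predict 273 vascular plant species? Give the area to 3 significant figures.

40000 acres

z = ln(181/64) / ln(4130/13.2) = 1.0396 / 5.7458 = 0.1809
c = 64 / 13.2^0.1809 = 64 / 1.595 = 40.13
A = (273/40.13)^(1/0.1809) ⇒ ln A = ln(6.804)/0.1809 = 10.5974
A = e^10.5974 ≈ 40032 acres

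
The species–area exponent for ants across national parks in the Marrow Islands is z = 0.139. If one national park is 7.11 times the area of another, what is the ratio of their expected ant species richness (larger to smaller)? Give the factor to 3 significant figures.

1.31

S₂/S₁ = (A₂/A₁)^z = 7.11^0.139
ln(S₂/S₁) = 0.139 × ln 7.11 = 0.139 × 1.9615 = 0.2726
S₂/S₁ = e^0.2726 ≈ 1.313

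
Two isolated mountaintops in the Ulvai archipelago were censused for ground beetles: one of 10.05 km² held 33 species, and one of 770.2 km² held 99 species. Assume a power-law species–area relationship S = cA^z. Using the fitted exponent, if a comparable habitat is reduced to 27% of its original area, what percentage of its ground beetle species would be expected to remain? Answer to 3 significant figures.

71.8%

z = ln(99/33) / ln(770.2/10.05) = 1.0986 / 4.3391 = 0.2532
S_new/S_old = (A_new/A_old)^z = 0.27^0.2532 = exp(0.2532 × -1.3093) = 0.7178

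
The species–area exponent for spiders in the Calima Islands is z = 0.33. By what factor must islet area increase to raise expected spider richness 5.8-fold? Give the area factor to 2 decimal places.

(A₂/A₁)^0.33 = 5.8, so A₂/A₁ = 5.8^(1/0.33) = 5.8^3.03
ln(A₂/A₁) = ln 5.8 / 0.33 = 1.7579 / 0.33 = 5.3268
A₂/A₁ = e^5.3268 ≈ 205.8

205.79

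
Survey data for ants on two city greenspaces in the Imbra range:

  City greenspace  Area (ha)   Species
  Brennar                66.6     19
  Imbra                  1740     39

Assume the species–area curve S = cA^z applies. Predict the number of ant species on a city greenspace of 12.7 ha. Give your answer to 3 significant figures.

z = ln(39/19) / ln(1740/66.6) = 0.7191 / 3.2629 = 0.2204
c = 19 / 66.6^0.2204 = 19 / 2.523 = 7.531
S₃ = 7.531 × 12.7^0.2204 = 7.531 × 1.751 ≈ 13.19

13.2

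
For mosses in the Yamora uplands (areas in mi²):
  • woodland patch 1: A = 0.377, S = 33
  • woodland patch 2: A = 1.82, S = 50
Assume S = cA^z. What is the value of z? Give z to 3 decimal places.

0.264

Taking logs: ln S = ln c + z ln A, so z = (ln S₂ − ln S₁)/(ln A₂ − ln A₁).
z = ln(50/33) / ln(1.82/0.377) = ln(1.515) / ln(4.828) = 0.4155 / 1.5743 = 0.2639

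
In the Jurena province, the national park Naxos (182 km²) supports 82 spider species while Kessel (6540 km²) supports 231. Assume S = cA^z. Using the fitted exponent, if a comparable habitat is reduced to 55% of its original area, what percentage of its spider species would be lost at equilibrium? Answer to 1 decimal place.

z = ln(231/82) / ln(6540/182) = 1.0357 / 3.5817 = 0.2892
S_new/S_old = (A_new/A_old)^z = 0.55^0.2892 = exp(0.2892 × -0.5978) = 0.8412
Fraction lost = 1 − 0.8412 = 0.1588

15.9%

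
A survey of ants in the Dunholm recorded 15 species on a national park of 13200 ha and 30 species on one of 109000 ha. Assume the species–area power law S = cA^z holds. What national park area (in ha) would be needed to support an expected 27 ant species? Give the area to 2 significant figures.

79000 ha

z = ln(30/15) / ln(109000/13200) = 0.6931 / 2.1111 = 0.3283
c = 15 / 13200^0.3283 = 15 / 22.54 = 0.6656
A = (27/0.6656)^(1/0.3283) ⇒ ln A = ln(40.57)/0.3283 = 11.2782
A = e^11.2782 ≈ 79079 ha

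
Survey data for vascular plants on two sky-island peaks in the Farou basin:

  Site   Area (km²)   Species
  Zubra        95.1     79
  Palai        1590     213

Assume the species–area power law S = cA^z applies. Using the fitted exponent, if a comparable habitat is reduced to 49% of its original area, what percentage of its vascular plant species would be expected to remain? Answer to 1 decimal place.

77.8%

z = ln(213/79) / ln(1590/95.1) = 0.9918 / 2.8166 = 0.3521
S_new/S_old = (A_new/A_old)^z = 0.49^0.3521 = exp(0.3521 × -0.7133) = 0.7779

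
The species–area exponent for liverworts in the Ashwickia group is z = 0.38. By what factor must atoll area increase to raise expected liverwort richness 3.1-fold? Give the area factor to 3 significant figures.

(A₂/A₁)^0.38 = 3.1, so A₂/A₁ = 3.1^(1/0.38) = 3.1^2.632
ln(A₂/A₁) = ln 3.1 / 0.38 = 1.1314 / 0.38 = 2.9774
A₂/A₁ = e^2.9774 ≈ 19.64

19.6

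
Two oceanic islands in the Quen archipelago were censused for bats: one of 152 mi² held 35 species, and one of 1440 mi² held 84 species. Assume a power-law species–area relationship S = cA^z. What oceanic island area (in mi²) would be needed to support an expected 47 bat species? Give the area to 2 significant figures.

z = ln(84/35) / ln(1440/152) = 0.8755 / 2.2485 = 0.3894
c = 35 / 152^0.3894 = 35 / 7.071 = 4.949
A = (47/4.949)^(1/0.3894) ⇒ ln A = ln(9.496)/0.3894 = 5.7810
A = e^5.7810 ≈ 324.1 mi²

320 mi²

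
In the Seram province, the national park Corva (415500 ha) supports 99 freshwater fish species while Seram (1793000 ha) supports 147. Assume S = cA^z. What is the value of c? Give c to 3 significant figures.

3.00

z = ln(S₂/S₁) / ln(A₂/A₁) = ln(147/99) / ln(1793000/415500) = 0.3953 / 1.4622 = 0.2704
c = S₁ / A₁^z = 99 / 415500^0.2704 = 99 / 33.04 = 2.996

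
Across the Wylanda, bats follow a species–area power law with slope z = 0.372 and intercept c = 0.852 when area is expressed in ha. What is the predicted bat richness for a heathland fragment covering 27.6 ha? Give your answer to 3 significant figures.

S = 0.852 × 27.6^0.372 = 0.852 × 3.436 ≈ 2.927

2.93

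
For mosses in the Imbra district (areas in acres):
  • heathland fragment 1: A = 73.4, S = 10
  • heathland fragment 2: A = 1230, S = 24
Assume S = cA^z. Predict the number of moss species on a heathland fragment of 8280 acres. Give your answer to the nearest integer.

z = ln(24/10) / ln(1230/73.4) = 0.8755 / 2.8188 = 0.3106
c = 10 / 73.4^0.3106 = 10 / 3.797 = 2.634
S₃ = 2.634 × 8280^0.3106 = 2.634 × 16.48 ≈ 43.39

43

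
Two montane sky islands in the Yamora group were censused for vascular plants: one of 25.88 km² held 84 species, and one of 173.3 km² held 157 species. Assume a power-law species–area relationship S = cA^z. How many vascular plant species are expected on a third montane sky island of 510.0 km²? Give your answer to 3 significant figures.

z = ln(157/84) / ln(173.3/25.88) = 0.6254 / 1.9016 = 0.3289
c = 84 / 25.88^0.3289 = 84 / 2.916 = 28.81
S₃ = 28.81 × 510^0.3289 = 28.81 × 7.772 ≈ 223.9

224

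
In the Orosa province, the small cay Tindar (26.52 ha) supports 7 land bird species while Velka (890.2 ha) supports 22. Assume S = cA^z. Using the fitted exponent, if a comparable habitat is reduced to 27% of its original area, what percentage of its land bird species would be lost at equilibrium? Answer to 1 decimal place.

z = ln(22/7) / ln(890.2/26.52) = 1.1451 / 3.5135 = 0.3259
S_new/S_old = (A_new/A_old)^z = 0.27^0.3259 = exp(0.3259 × -1.3093) = 0.6526
Fraction lost = 1 − 0.6526 = 0.3474

34.7%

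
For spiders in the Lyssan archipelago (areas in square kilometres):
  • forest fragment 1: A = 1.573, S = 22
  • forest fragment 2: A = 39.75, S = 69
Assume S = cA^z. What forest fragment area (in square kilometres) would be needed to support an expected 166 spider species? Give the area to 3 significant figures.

475 square kilometres

z = ln(69/22) / ln(39.75/1.573) = 1.1431 / 3.2296 = 0.3539
c = 22 / 1.573^0.3539 = 22 / 1.174 = 18.74
A = (166/18.74)^(1/0.3539) ⇒ ln A = ln(8.858)/0.3539 = 6.1630
A = e^6.1630 ≈ 474.8 square kilometres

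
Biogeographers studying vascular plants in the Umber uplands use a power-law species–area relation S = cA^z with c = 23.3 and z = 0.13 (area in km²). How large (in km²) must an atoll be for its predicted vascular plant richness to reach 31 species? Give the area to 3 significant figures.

31 = 23.3 × A^0.13  ⇒  A^0.13 = 31/23.3 = 1.33
ln A = ln(1.33) / 0.13 = 0.2855 / 0.13 = 2.1964
A = e^2.1964 ≈ 8.993 km²

8.99 km²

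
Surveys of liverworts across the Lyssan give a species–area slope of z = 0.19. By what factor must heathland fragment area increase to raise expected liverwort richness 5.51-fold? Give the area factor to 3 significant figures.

(A₂/A₁)^0.19 = 5.51, so A₂/A₁ = 5.51^(1/0.19) = 5.51^5.263
ln(A₂/A₁) = ln 5.51 / 0.19 = 1.7066 / 0.19 = 8.9819
A₂/A₁ = e^8.9819 ≈ 7958

7960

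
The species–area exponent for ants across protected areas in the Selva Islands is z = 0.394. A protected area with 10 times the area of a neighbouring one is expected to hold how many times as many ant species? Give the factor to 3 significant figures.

2.48

S₂/S₁ = (A₂/A₁)^z = 10^0.394
ln(S₂/S₁) = 0.394 × ln 10 = 0.394 × 2.3026 = 0.9072
S₂/S₁ = e^0.9072 ≈ 2.477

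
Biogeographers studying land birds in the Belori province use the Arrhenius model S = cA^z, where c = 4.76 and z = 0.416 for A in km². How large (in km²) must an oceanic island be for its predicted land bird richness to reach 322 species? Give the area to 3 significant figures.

322 = 4.76 × A^0.416  ⇒  A^0.416 = 322/4.76 = 67.65
ln A = ln(67.65) / 0.416 = 4.2143 / 0.416 = 10.1305
A = e^10.1305 ≈ 25098 km²

25100 km²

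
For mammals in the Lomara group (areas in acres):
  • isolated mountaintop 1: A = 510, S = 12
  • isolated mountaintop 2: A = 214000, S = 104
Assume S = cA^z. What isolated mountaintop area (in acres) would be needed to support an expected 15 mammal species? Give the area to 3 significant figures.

952 acres

z = ln(104/12) / ln(214000/510) = 2.1595 / 6.0393 = 0.3576
c = 12 / 510^0.3576 = 12 / 9.293 = 1.291
A = (15/1.291)^(1/0.3576) ⇒ ln A = ln(11.62)/0.3576 = 6.8585
A = e^6.8585 ≈ 951.9 acres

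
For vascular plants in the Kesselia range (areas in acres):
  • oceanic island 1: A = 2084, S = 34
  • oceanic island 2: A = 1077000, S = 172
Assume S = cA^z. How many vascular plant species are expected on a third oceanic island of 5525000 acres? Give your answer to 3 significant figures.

263

z = ln(172/34) / ln(1077000/2084) = 1.6211 / 6.2476 = 0.2595
c = 34 / 2084^0.2595 = 34 / 7.264 = 4.681
S₃ = 4.681 × 5525000^0.2595 = 4.681 × 56.17 ≈ 262.9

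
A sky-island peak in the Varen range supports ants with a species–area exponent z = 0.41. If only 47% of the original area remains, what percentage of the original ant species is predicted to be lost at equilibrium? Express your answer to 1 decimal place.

26.6%

S_new/S_old = (A_new/A_old)^z = 0.47^0.41
= exp(0.41 × ln 0.47) = exp(0.41 × -0.7550) = exp(-0.3096) ≈ 0.7338
Fraction lost = 1 − 0.7338 = 0.2662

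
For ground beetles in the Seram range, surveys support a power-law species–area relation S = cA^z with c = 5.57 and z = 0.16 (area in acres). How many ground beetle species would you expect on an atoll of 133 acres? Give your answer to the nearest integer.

S = 5.57 × 133^0.16 = 5.57 × 2.187 ≈ 12.18

12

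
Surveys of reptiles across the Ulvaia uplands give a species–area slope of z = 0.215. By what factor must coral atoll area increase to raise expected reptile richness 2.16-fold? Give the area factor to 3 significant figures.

35.9

(A₂/A₁)^0.215 = 2.16, so A₂/A₁ = 2.16^(1/0.215) = 2.16^4.651
ln(A₂/A₁) = ln 2.16 / 0.215 = 0.7701 / 0.215 = 3.5819
A₂/A₁ = e^3.5819 ≈ 35.94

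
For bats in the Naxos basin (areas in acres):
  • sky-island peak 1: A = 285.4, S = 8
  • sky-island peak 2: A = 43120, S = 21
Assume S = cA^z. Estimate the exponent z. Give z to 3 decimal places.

0.192

Taking logs: ln S = ln c + z ln A, so z = (ln S₂ − ln S₁)/(ln A₂ − ln A₁).
z = ln(21/8) / ln(43120/285.4) = ln(2.625) / ln(151.1) = 0.9651 / 5.0179 = 0.1923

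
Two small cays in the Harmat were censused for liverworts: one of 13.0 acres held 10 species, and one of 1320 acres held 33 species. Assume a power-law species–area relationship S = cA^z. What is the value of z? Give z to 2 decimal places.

Taking logs: ln S = ln c + z ln A, so z = (ln S₂ − ln S₁)/(ln A₂ − ln A₁).
z = ln(33/10) / ln(1320/13) = ln(3.3) / ln(101.5) = 1.1939 / 4.6204 = 0.2584

0.26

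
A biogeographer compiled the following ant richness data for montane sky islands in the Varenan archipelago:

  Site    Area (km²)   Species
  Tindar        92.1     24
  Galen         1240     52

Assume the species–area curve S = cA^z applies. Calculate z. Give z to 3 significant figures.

0.297

Taking logs: ln S = ln c + z ln A, so z = (ln S₂ − ln S₁)/(ln A₂ − ln A₁).
z = ln(52/24) / ln(1240/92.1) = ln(2.167) / ln(13.46) = 0.7732 / 2.6000 = 0.2974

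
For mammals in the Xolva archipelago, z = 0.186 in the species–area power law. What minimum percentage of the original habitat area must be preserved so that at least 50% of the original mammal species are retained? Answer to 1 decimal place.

2.4%

Need (A_new/A_old)^0.186 = 0.5, so A_new/A_old = 0.5^(1/0.186) = 0.5^5.376
ln(A_new/A_old) = ln 0.5 / 0.186 = -0.6931 / 0.186 = -3.7266
A_new/A_old = e^-3.7266 ≈ 0.02407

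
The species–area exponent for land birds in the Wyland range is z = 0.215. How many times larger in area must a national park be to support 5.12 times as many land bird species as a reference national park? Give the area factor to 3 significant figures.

1990

(A₂/A₁)^0.215 = 5.12, so A₂/A₁ = 5.12^(1/0.215) = 5.12^4.651
ln(A₂/A₁) = ln 5.12 / 0.215 = 1.6332 / 0.215 = 7.5961
A₂/A₁ = e^7.5961 ≈ 1990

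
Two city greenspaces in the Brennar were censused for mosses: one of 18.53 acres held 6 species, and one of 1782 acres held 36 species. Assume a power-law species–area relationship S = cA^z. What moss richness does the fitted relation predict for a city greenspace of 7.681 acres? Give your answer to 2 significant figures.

z = ln(36/6) / ln(1782/18.53) = 1.7918 / 4.5661 = 0.3924
c = 6 / 18.53^0.3924 = 6 / 3.144 = 1.908
S₃ = 1.908 × 7.681^0.3924 = 1.908 × 2.226 ≈ 4.247

4.2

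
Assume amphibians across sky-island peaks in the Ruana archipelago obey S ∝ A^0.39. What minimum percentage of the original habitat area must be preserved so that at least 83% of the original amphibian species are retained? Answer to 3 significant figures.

Need (A_new/A_old)^0.39 = 0.83, so A_new/A_old = 0.83^(1/0.39) = 0.83^2.564
ln(A_new/A_old) = ln 0.83 / 0.39 = -0.1863 / 0.39 = -0.4778
A_new/A_old = e^-0.4778 ≈ 0.6202

62.0%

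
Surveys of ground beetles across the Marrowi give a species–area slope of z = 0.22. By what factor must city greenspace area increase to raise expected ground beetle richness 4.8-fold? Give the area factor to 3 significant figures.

1250

(A₂/A₁)^0.22 = 4.8, so A₂/A₁ = 4.8^(1/0.22) = 4.8^4.545
ln(A₂/A₁) = ln 4.8 / 0.22 = 1.5686 / 0.22 = 7.1301
A₂/A₁ = e^7.1301 ≈ 1249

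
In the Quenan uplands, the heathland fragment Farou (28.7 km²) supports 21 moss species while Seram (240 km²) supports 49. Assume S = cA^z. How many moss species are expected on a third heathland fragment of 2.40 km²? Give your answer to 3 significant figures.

7.80

z = ln(49/21) / ln(240/28.7) = 0.8473 / 2.1237 = 0.3990
c = 21 / 28.7^0.3990 = 21 / 3.816 = 5.503
S₃ = 5.503 × 2.4^0.3990 = 5.503 × 1.418 ≈ 7.803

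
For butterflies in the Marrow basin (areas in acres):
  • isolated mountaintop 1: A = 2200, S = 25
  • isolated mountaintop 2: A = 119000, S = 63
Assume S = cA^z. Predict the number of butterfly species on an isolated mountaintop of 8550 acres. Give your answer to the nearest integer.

34

z = ln(63/25) / ln(119000/2200) = 0.9243 / 3.9907 = 0.2316
c = 25 / 2200^0.2316 = 25 / 5.945 = 4.206
S₃ = 4.206 × 8550^0.2316 = 4.206 × 8.141 ≈ 34.24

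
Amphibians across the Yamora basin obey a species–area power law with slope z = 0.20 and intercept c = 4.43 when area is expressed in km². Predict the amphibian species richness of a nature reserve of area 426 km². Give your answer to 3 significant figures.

14.9

S = 4.43 × 426^0.2
ln S = ln 4.43 + 0.2 × ln 426 = 1.4884 + 0.2 × 6.0544 = 2.6993
S = e^2.6993 ≈ 14.87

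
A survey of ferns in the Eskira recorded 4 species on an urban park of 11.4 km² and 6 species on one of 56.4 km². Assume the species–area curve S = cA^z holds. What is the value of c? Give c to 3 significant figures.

z = ln(S₂/S₁) / ln(A₂/A₁) = ln(6/4) / ln(56.4/11.4) = 0.4055 / 1.5989 = 0.2536
c = S₁ / A₁^z = 4 / 11.4^0.2536 = 4 / 1.854 = 2.158

2.16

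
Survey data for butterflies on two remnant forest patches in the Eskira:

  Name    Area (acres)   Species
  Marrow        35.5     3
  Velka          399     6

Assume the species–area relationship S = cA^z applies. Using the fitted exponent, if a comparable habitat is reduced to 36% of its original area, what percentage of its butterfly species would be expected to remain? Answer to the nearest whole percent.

z = ln(6/3) / ln(399/35.5) = 0.6931 / 2.4194 = 0.2865
S_new/S_old = (A_new/A_old)^z = 0.36^0.2865 = exp(0.2865 × -1.0217) = 0.7462

75%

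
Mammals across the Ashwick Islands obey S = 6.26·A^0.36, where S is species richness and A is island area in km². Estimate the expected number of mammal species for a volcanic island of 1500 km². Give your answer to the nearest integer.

87 species

S = 6.26 × 1500^0.36
ln S = ln 6.26 + 0.36 × ln 1500 = 1.8342 + 0.36 × 7.3132 = 4.4669
S = e^4.4669 ≈ 87.09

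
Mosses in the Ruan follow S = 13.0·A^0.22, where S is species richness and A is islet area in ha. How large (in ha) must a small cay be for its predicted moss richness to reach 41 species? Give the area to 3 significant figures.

41 = 13 × A^0.22  ⇒  A^0.22 = 41/13 = 3.154
ln A = ln(3.154) / 0.22 = 1.1486 / 0.22 = 5.2210
A = e^5.2210 ≈ 185.1 ha

185 ha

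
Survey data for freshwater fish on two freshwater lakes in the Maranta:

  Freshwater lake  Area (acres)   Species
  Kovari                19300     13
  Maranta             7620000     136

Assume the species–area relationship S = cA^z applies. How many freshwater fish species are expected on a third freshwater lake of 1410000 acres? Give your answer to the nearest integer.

70

z = ln(136/13) / ln(7620000/19300) = 2.3477 / 5.9784 = 0.3927
c = 13 / 19300^0.3927 = 13 / 48.19 = 0.2698
S₃ = 0.2698 × 1410000^0.3927 = 0.2698 × 259.9 ≈ 70.11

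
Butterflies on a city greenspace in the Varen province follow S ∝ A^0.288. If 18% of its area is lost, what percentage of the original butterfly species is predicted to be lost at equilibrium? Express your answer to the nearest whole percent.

S_new/S_old = (A_new/A_old)^z = 0.82^0.288
= exp(0.288 × ln 0.82) = exp(0.288 × -0.1985) = exp(-0.0572) ≈ 0.9444
Fraction lost = 1 − 0.9444 = 0.05555

6%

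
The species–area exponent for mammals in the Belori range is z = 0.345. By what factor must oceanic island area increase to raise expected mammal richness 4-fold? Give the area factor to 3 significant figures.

(A₂/A₁)^0.345 = 4, so A₂/A₁ = 4^(1/0.345) = 4^2.899
ln(A₂/A₁) = ln 4 / 0.345 = 1.3863 / 0.345 = 4.0182
A₂/A₁ = e^4.0182 ≈ 55.6

55.6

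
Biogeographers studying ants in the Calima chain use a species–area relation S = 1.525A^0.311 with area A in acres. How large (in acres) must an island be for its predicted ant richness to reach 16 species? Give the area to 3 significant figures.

1920 acres

16 = 1.525 × A^0.311  ⇒  A^0.311 = 16/1.525 = 10.49
ln A = ln(10.49) / 0.311 = 2.3506 / 0.311 = 7.5582
A = e^7.5582 ≈ 1916 acres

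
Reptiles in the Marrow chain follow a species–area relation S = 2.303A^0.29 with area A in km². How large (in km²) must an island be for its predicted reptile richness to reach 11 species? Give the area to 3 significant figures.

11 = 2.303 × A^0.29  ⇒  A^0.29 = 11/2.303 = 4.776
ln A = ln(4.776) / 0.29 = 1.5637 / 0.29 = 5.3920
A = e^5.3920 ≈ 219.6 km²

220 km²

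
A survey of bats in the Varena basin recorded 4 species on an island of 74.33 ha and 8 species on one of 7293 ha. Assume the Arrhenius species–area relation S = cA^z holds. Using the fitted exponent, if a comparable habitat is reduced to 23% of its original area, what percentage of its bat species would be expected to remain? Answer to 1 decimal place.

z = ln(8/4) / ln(7293/74.33) = 0.6931 / 4.5862 = 0.1511
S_new/S_old = (A_new/A_old)^z = 0.23^0.1511 = exp(0.1511 × -1.4697) = 0.8008

80.1%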